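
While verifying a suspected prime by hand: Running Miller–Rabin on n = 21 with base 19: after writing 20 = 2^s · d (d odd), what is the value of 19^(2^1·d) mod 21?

n − 1 = 20 = 2^2 · 5, so s = 2 and d = 5.
By repeated squaring, 19^5 ≡ 10 (mod 21).
x_0 = 10.
x_1 = 10^2 mod 21 = 16.

16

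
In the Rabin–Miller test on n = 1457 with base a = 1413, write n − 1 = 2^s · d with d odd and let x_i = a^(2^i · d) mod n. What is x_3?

1123

n − 1 = 1456 = 2^4 · 91, so s = 4 and d = 91.
Repeated squaring mod 1457: 1413^1 ≡ 1413, 1413^2 ≡ 479, 1413^4 ≡ 692, 1413^8 ≡ 968, 1413^16 ≡ 173, 1413^32 ≡ 789, 1413^64 ≡ 382.
91 = 64 + 16 + 8 + 2 + 1, so 1413^91 ≡ 382·173·968·479·1413 ≡ 204 (mod 1457).
x_0 = 204.
x_1 = 204^2 mod 1457 = 820.
x_2 = 820^2 mod 1457 = 723.
x_3 = 723^2 mod 1457 = 1123.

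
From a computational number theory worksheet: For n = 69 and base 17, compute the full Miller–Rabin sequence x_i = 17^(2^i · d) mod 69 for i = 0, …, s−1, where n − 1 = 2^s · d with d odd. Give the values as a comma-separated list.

n − 1 = 68 = 2^2 · 17, so s = 2 and d = 17.
x_0 = 17^17 mod 69 = 11.
x_1 = 11^2 mod 69 = 52.

11, 52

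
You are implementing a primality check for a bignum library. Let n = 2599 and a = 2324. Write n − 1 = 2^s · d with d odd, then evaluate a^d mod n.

346

n − 1 = 2598 = 2^1 · 1299, so s = 1 and d = 1299.
2324^1299 mod 2599 = 346.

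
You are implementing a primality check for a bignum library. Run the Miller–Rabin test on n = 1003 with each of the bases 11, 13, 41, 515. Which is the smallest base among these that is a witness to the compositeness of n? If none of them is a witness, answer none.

11

n − 1 = 1002 = 2^1 · 501, so s = 1 and d = 501.
Base 11: x_0 = 11^501 mod 1003 = 214. x_0 ∉ {1, 1002} and s = 1, so 11 is a Miller–Rabin witness and 1003 is composite.
Base 13: x_0 = 13^501 mod 1003 = 506. x_0 ∉ {1, 1002} and s = 1, so 13 is a Miller–Rabin witness and 1003 is composite.
Base 41: x_0 = 41^501 mod 1003 = 402. x_0 ∉ {1, 1002} and s = 1, so 41 is a Miller–Rabin witness and 1003 is composite.
Base 515: x_0 = 515^501 mod 1003 = 303. x_0 ∉ {1, 1002} and s = 1, so 515 is a Miller–Rabin witness and 1003 is composite.
The smallest witness among the given bases is 11.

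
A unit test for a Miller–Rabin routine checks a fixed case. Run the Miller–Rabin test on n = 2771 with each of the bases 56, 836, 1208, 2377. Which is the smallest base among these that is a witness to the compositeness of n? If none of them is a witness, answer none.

n − 1 = 2770 = 2^1 · 1385, so s = 1 and d = 1385.
Base 56: x_0 = 56^1385 mod 2771 = 471. x_0 ∉ {1, 2770} and s = 1, so 56 is a Miller–Rabin witness and 2771 is composite.
Base 836: x_0 = 836^1385 mod 2771 = 1136. x_0 ∉ {1, 2770} and s = 1, so 836 is a Miller–Rabin witness and 2771 is composite.
Base 1208: x_0 = 1208^1385 mod 2771 = 120. x_0 ∉ {1, 2770} and s = 1, so 1208 is a Miller–Rabin witness and 2771 is composite.
Base 2377: x_0 = 2377^1385 mod 2771 = 2315. x_0 ∉ {1, 2770} and s = 1, so 2377 is a Miller–Rabin witness and 2771 is composite.
The smallest witness among the given bases is 56.

56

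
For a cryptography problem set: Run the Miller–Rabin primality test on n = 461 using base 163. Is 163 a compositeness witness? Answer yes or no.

n − 1 = 460 = 2^2 · 115, so s = 2 and d = 115.
Repeated squaring mod 461: 163^1 ≡ 163, 163^2 ≡ 292, 163^4 ≡ 440, 163^8 ≡ 441, 163^16 ≡ 400, 163^32 ≡ 33, 163^64 ≡ 167.
115 = 64 + 32 + 16 + 2 + 1, so 163^115 ≡ 167·33·400·292·163 ≡ 460 (mod 461).
x_0 = 163^115 mod 461 = 460.
x_0 = 460 ≡ −1, so 163 is not a witness.

no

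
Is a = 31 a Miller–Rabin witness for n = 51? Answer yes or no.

yes

n − 1 = 50 = 2^1 · 25, so s = 1 and d = 25.
x_0 = 31^25 mod 51 = 37.
x_0 ∉ {1, 50} and s = 1, so 31 is a Miller–Rabin witness and 51 is composite.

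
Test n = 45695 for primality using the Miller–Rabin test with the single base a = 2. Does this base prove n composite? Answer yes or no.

yes

n − 1 = 45694 = 2^1 · 22847, so s = 1 and d = 22847.
Repeated squaring mod 45695: 2^1 ≡ 2, 2^2 ≡ 4, 2^4 ≡ 16, 2^8 ≡ 256, 2^16 ≡ 19841, 2^32 ≡ 2856, 2^64 ≡ 23026, 2^128 ≡ 43286, 2^256 ≡ 16, 2^512 ≡ 256, 2^1024 ≡ 19841, 2^2048 ≡ 2856, 2^4096 ≡ 23026, 2^8192 ≡ 43286, 2^16384 ≡ 16.
22847 = 16384 + 4096 + 2048 + 256 + 32 + 16 + 8 + 4 + 2 + 1, so 2^22847 ≡ 16·23026·2856·16·2856·19841·256·16·4·2 ≡ 26423 (mod 45695).
x_0 = 2^22847 mod 45695 = 26423.
x_0 ∉ {1, 45694} and s = 1, so 2 is a Miller–Rabin witness and 45695 is composite.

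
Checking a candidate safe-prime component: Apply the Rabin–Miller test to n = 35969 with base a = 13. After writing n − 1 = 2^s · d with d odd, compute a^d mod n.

n − 1 = 35968 = 2^7 · 281, so s = 7 and d = 281.
13^281 mod 35969 = 35289.

35289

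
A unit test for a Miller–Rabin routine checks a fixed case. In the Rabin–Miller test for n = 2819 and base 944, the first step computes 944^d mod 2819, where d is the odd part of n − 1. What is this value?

n − 1 = 2818 = 2^1 · 1409, so s = 1 and d = 1409.
Repeated squaring mod 2819: 944^1 ≡ 944, 944^2 ≡ 332, 944^4 ≡ 283, 944^8 ≡ 1157, 944^16 ≡ 2443, 944^32 ≡ 426, 944^64 ≡ 1060, 944^128 ≡ 1638, 944^256 ≡ 2175, 944^512 ≡ 343, 944^1024 ≡ 2070.
1409 = 1024 + 256 + 128 + 1, so 944^1409 ≡ 2070·2175·1638·944 ≡ 2818 (mod 2819).

2818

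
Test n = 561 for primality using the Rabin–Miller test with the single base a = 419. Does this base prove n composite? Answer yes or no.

n − 1 = 560 = 2^4 · 35, so s = 4 and d = 35.
By repeated squaring, 419^35 ≡ 56 (mod 561).
x_0 = 419^35 mod 561 = 56.
x_0 is neither 1 nor 560, so continue squaring.
x_1 = 56^2 mod 561 = 331.
x_2 = 331^2 mod 561 = 166.
x_3 = 166^2 mod 561 = 67.
Reached i = s−1 = 3 without hitting −1: 419 is a Miller–Rabin witness and 561 is composite.

yes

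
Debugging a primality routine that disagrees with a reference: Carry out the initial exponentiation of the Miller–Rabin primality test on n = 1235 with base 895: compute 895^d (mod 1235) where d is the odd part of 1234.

735

n − 1 = 1234 = 2^1 · 617, so s = 1 and d = 617.
895^617 mod 1235 = 735.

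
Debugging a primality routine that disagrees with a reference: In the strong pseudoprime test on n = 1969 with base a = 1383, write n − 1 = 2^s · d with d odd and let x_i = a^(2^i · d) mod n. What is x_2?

735

n − 1 = 1968 = 2^4 · 123, so s = 4 and d = 123.
x_0 = 1383^123 mod 1969 = 1128.
x_1 = 1128^2 mod 1969 = 410.
x_2 = 410^2 mod 1969 = 735.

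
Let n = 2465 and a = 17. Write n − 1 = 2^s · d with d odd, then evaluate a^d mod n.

n − 1 = 2464 = 2^5 · 77, so s = 5 and d = 77.
Repeated squaring mod 2465: 17^1 ≡ 17, 17^2 ≡ 289, 17^4 ≡ 2176, 17^8 ≡ 2176, 17^16 ≡ 2176, 17^32 ≡ 2176, 17^64 ≡ 2176.
77 = 64 + 8 + 4 + 1, so 17^77 ≡ 2176·2176·2176·17 ≡ 17 (mod 2465).

17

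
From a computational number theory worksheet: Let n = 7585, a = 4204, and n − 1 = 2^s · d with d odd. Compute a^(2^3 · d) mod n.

n − 1 = 7584 = 2^5 · 237, so s = 5 and d = 237.
Repeated squaring mod 7585: 4204^1 ≡ 4204, 4204^2 ≡ 566, 4204^4 ≡ 1786, 4204^8 ≡ 4096, 4204^16 ≡ 6781, 4204^32 ≡ 1691, 4204^64 ≡ 7521, 4204^128 ≡ 4096.
237 = 128 + 64 + 32 + 8 + 4 + 1, so 4204^237 ≡ 4096·7521·1691·4096·1786·4204 ≡ 2559 (mod 7585).
x_0 = 2559.
x_1 = 2559^2 mod 7585 = 2626.
x_2 = 2626^2 mod 7585 = 1111.
x_3 = 1111^2 mod 7585 = 5551.

5551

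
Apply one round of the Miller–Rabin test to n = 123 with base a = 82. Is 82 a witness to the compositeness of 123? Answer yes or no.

n − 1 = 122 = 2^1 · 61, so s = 1 and d = 61.
x_0 = 82^61 mod 123 = 82.
x_0 ∉ {1, 122} and s = 1, so 82 is a Miller–Rabin witness and 123 is composite.

yes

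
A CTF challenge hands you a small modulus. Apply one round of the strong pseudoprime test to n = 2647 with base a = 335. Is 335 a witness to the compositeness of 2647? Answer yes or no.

n − 1 = 2646 = 2^1 · 1323, so s = 1 and d = 1323.
Repeated squaring mod 2647: 335^1 ≡ 335, 335^2 ≡ 1051, 335^4 ≡ 802, 335^8 ≡ 2630, 335^16 ≡ 289, 335^32 ≡ 1464, 335^64 ≡ 1873, 335^128 ≡ 854, 335^256 ≡ 1391, 335^512 ≡ 2571, 335^1024 ≡ 482.
1323 = 1024 + 256 + 32 + 8 + 2 + 1, so 335^1323 ≡ 482·1391·1464·2630·1051·335 ≡ 2646 (mod 2647).
x_0 = 335^1323 mod 2647 = 2646.
x_0 = 2646 ≡ −1, so 335 is not a witness.

no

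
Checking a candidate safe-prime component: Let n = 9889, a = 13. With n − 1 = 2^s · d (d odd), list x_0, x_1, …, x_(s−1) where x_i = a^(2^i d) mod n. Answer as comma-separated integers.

n − 1 = 9888 = 2^5 · 309, so s = 5 and d = 309.
x_0 = 13^309 mod 9889 = 1579.
x_1 = 1579^2 mod 9889 = 1213.
x_2 = 1213^2 mod 9889 = 7797.
x_3 = 7797^2 mod 9889 = 5526.
x_4 = 5526^2 mod 9889 = 9333.

1579, 1213, 7797, 5526, 9333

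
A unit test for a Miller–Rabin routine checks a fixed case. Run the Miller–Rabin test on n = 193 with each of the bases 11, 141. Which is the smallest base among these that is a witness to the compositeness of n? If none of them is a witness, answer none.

n − 1 = 192 = 2^6 · 3, so s = 6 and d = 3.
Base 11: x_0 = 11^3 mod 193 = 173. x_0 is neither 1 nor 192, so continue squaring. x_1 = 173^2 mod 193 = 14. x_2 = 14^2 mod 193 = 3. x_3 = 3^2 mod 193 = 9. x_4 = 9^2 mod 193 = 81. x_5 = 81^2 mod 193 = 192. x_5 ≡ −1, so 11 is not a witness.
Base 141: x_0 = 141^3 mod 193 = 89. x_0 is neither 1 nor 192, so continue squaring. x_1 = 89^2 mod 193 = 8. x_2 = 8^2 mod 193 = 64. x_3 = 64^2 mod 193 = 43. x_4 = 43^2 mod 193 = 112. x_5 = 112^2 mod 193 = 192. x_5 ≡ −1, so 141 is not a witness.
No listed base is a witness for 193.

none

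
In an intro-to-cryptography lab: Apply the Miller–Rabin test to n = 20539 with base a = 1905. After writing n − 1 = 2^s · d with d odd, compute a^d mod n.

n − 1 = 20538 = 2^1 · 10269, so s = 1 and d = 10269.
Repeated squaring mod 20539: 1905^1 ≡ 1905, 1905^2 ≡ 14161, 1905^4 ≡ 11664, 1905^8 ≡ 19099, 1905^16 ≡ 19700, 1905^32 ≡ 5595, 1905^64 ≡ 2589, 1905^128 ≡ 7207, 1905^256 ≡ 18257, 1905^512 ≡ 11157, 1905^1024 ≡ 12309, 1905^2048 ≡ 15817, 1905^4096 ≡ 12469, 1905^8192 ≡ 16270.
10269 = 8192 + 2048 + 16 + 8 + 4 + 1, so 1905^10269 ≡ 16270·15817·19700·19099·11664·1905 ≡ 780 (mod 20539).

780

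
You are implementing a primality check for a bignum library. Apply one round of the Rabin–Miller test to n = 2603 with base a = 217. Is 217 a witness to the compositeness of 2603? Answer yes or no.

n − 1 = 2602 = 2^1 · 1301, so s = 1 and d = 1301.
x_0 = 217^1301 mod 2603 = 1171.
x_0 ∉ {1, 2602} and s = 1, so 217 is a Miller–Rabin witness and 2603 is composite.

yes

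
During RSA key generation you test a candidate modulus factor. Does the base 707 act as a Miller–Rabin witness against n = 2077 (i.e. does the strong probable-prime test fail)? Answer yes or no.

no

n − 1 = 2076 = 2^2 · 519, so s = 2 and d = 519.
x_0 = 707^519 mod 2077 = 1.
x_0 = 1, so 707 is not a witness.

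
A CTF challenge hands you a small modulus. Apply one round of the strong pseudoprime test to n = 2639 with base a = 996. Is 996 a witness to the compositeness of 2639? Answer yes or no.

yes

n − 1 = 2638 = 2^1 · 1319, so s = 1 and d = 1319.
x_0 = 996^1319 mod 2639 = 2566.
x_0 ∉ {1, 2638} and s = 1, so 996 is a Miller–Rabin witness and 2639 is composite.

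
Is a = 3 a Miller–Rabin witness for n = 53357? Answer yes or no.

n − 1 = 53356 = 2^2 · 13339, so s = 2 and d = 13339.
x_0 = 3^13339 mod 53357 = 44658.
x_0 is neither 1 nor 53356, so continue squaring.
x_1 = 44658^2 mod 53357 = 12375.
Reached i = s−1 = 1 without hitting −1: 3 is a Miller–Rabin witness and 53357 is composite.

yes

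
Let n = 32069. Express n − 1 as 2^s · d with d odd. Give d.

Halving: 32068 → 16034 → 8017; 8017 is odd.
So 32068 = 2^2 · 8017.

8017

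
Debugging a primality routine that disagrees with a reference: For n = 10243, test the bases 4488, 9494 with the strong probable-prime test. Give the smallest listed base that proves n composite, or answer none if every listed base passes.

n − 1 = 10242 = 2^1 · 5121, so s = 1 and d = 5121.
Base 4488: x_0 = 4488^5121 mod 10243 = 1. x_0 = 1, so 4488 is not a witness.
Base 9494: x_0 = 9494^5121 mod 10243 = 1. x_0 = 1, so 9494 is not a witness.
No listed base is a witness for 10243.

none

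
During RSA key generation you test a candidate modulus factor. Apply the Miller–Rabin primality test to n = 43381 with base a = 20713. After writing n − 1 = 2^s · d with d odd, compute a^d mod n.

n − 1 = 43380 = 2^2 · 10845, so s = 2 and d = 10845.
20713^10845 mod 43381 = 37387.

37387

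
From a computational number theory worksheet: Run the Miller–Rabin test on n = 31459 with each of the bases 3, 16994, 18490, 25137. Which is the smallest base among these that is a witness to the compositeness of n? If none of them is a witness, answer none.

n − 1 = 31458 = 2^1 · 15729, so s = 1 and d = 15729.
Base 3: x_0 = 3^15729 mod 31459 = 23163. x_0 ∉ {1, 31458} and s = 1, so 3 is a Miller–Rabin witness and 31459 is composite.
Base 16994: x_0 = 16994^15729 mod 31459 = 19597. x_0 ∉ {1, 31458} and s = 1, so 16994 is a Miller–Rabin witness and 31459 is composite.
Base 18490: x_0 = 18490^15729 mod 31459 = 22649. x_0 ∉ {1, 31458} and s = 1, so 18490 is a Miller–Rabin witness and 31459 is composite.
Base 25137: x_0 = 25137^15729 mod 31459 = 6961. x_0 ∉ {1, 31458} and s = 1, so 25137 is a Miller–Rabin witness and 31459 is composite.
The smallest witness among the given bases is 3.

3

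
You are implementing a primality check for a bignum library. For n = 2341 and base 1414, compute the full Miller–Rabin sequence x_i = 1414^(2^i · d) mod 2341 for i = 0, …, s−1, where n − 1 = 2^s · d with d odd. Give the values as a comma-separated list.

n − 1 = 2340 = 2^2 · 585, so s = 2 and d = 585.
x_0 = 1414^585 mod 2341 = 2188.
x_1 = 2188^2 mod 2341 = 2340.

2188, 2340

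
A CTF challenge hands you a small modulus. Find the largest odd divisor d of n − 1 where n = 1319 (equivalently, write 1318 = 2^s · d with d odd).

Halving: 1318 → 659; 659 is odd.
So 1318 = 2^1 · 659.

659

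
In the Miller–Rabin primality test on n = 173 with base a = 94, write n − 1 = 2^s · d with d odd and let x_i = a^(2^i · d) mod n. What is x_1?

n − 1 = 172 = 2^2 · 43, so s = 2 and d = 43.
x_0 = 94^43 mod 173 = 80.
x_1 = 80^2 mod 173 = 172.

172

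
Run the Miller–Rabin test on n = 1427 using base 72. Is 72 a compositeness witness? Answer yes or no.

n − 1 = 1426 = 2^1 · 713, so s = 1 and d = 713.
Repeated squaring mod 1427: 72^1 ≡ 72, 72^2 ≡ 903, 72^4 ≡ 592, 72^8 ≡ 849, 72^16 ≡ 166, 72^32 ≡ 443, 72^64 ≡ 750, 72^128 ≡ 262, 72^256 ≡ 148, 72^512 ≡ 499.
713 = 512 + 128 + 64 + 8 + 1, so 72^713 ≡ 499·262·750·849·72 ≡ 1426 (mod 1427).
x_0 = 72^713 mod 1427 = 1426.
x_0 = 1426 ≡ −1, so 72 is not a witness.

no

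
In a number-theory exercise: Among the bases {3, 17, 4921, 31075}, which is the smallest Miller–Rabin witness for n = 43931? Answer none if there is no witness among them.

n − 1 = 43930 = 2^1 · 21965, so s = 1 and d = 21965.
Base 3: x_0 = 3^21965 mod 43931 = 3942. x_0 ∉ {1, 43930} and s = 1, so 3 is a Miller–Rabin witness and 43931 is composite.
Base 17: x_0 = 17^21965 mod 43931 = 12293. x_0 ∉ {1, 43930} and s = 1, so 17 is a Miller–Rabin witness and 43931 is composite.
Base 4921: x_0 = 4921^21965 mod 43931 = 2535. x_0 ∉ {1, 43930} and s = 1, so 4921 is a Miller–Rabin witness and 43931 is composite.
Base 31075: x_0 = 31075^21965 mod 43931 = 25846. x_0 ∉ {1, 43930} and s = 1, so 31075 is a Miller–Rabin witness and 43931 is composite.
The smallest witness among the given bases is 3.

3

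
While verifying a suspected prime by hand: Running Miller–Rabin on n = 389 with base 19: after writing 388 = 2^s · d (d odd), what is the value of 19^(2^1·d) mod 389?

n − 1 = 388 = 2^2 · 97, so s = 2 and d = 97.
Repeated squaring mod 389: 19^1 ≡ 19, 19^2 ≡ 361, 19^4 ≡ 6, 19^8 ≡ 36, 19^16 ≡ 129, 19^32 ≡ 303, 19^64 ≡ 5.
97 = 64 + 32 + 1, so 19^97 ≡ 5·303·19 ≡ 388 (mod 389).
x_0 = 388.
x_1 = 388^2 mod 389 = 1.

1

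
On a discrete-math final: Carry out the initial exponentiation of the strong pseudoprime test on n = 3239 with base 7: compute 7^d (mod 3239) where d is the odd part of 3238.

1634

n − 1 = 3238 = 2^1 · 1619, so s = 1 and d = 1619.
Repeated squaring mod 3239: 7^1 ≡ 7, 7^2 ≡ 49, 7^4 ≡ 2401, 7^8 ≡ 2620, 7^16 ≡ 959, 7^32 ≡ 3044, 7^64 ≡ 2396, 7^128 ≡ 1308, 7^256 ≡ 672, 7^512 ≡ 1363, 7^1024 ≡ 1822.
1619 = 1024 + 512 + 64 + 16 + 2 + 1, so 7^1619 ≡ 1822·1363·2396·959·49·7 ≡ 1634 (mod 3239).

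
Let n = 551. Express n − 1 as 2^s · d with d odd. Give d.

275

Halving: 550 → 275; 275 is odd.
So 550 = 2^1 · 275.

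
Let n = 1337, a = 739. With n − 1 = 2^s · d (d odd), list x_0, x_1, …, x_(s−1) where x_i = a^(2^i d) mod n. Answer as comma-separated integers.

n − 1 = 1336 = 2^3 · 167, so s = 3 and d = 167.
x_0 = 739^167 mod 1337 = 261.
x_1 = 261^2 mod 1337 = 1271.
x_2 = 1271^2 mod 1337 = 345.

261, 1271, 345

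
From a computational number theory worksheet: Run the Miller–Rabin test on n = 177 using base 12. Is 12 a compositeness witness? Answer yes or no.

n − 1 = 176 = 2^4 · 11, so s = 4 and d = 11.
Repeated squaring mod 177: 12^1 ≡ 12, 12^2 ≡ 144, 12^4 ≡ 27, 12^8 ≡ 21.
11 = 8 + 2 + 1, so 12^11 ≡ 21·144·12 ≡ 3 (mod 177).
x_0 = 12^11 mod 177 = 3.
x_0 is neither 1 nor 176, so continue squaring.
x_1 = 3^2 mod 177 = 9.
x_2 = 9^2 mod 177 = 81.
x_3 = 81^2 mod 177 = 12.
Reached i = s−1 = 3 without hitting −1: 12 is a Miller–Rabin witness and 177 is composite.

yes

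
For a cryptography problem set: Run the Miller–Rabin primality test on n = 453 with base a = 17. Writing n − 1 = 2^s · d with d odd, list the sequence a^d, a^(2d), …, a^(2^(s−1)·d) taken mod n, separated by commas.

116, 319

n − 1 = 452 = 2^2 · 113, so s = 2 and d = 113.
x_0 = 17^113 mod 453 = 116.
x_1 = 116^2 mod 453 = 319.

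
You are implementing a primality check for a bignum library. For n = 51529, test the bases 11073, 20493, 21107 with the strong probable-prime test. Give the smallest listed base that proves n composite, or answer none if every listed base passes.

11073

n − 1 = 51528 = 2^3 · 6441, so s = 3 and d = 6441.
Base 11073: x_0 = 11073^6441 mod 51529 = 5449. x_0 is neither 1 nor 51528, so continue squaring. x_1 = 5449^2 mod 51529 = 10897. x_2 = 10897^2 mod 51529 = 21793. Reached i = s−1 = 2 without hitting −1: 11073 is a Miller–Rabin witness and 51529 is composite.
Base 20493: x_0 = 20493^6441 mod 51529 = 29511. x_0 is neither 1 nor 51528, so continue squaring. x_1 = 29511^2 mod 51529 = 7492. x_2 = 7492^2 mod 51529 = 14983. Reached i = s−1 = 2 without hitting −1: 20493 is a Miller–Rabin witness and 51529 is composite.
Base 21107: x_0 = 21107^6441 mod 51529 = 24969. x_0 is neither 1 nor 51528, so continue squaring. x_1 = 24969^2 mod 51529 = 1590. x_2 = 1590^2 mod 51529 = 3179. Reached i = s−1 = 2 without hitting −1: 21107 is a Miller–Rabin witness and 51529 is composite.
The smallest witness among the given bases is 11073.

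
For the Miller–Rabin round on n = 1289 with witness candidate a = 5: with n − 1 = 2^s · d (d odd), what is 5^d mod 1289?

479

n − 1 = 1288 = 2^3 · 161, so s = 3 and d = 161.
5^161 mod 1289 = 479.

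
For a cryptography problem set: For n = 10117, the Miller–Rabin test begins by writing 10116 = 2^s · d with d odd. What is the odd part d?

Halving: 10116 → 5058 → 2529; 2529 is odd.
So 10116 = 2^2 · 2529.

2529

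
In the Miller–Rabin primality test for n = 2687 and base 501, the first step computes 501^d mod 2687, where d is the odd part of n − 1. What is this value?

n − 1 = 2686 = 2^1 · 1343, so s = 1 and d = 1343.
501^1343 mod 2687 = 1.

1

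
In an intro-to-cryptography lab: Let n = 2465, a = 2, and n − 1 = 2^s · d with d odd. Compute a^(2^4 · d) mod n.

n − 1 = 2464 = 2^5 · 77, so s = 5 and d = 77.
x_0 = 2^77 mod 2465 = 1902.
x_1 = 1902^2 mod 2465 = 1449.
x_2 = 1449^2 mod 2465 = 1886.
x_3 = 1886^2 mod 2465 = 1.
x_4 = 1^2 mod 2465 = 1.

1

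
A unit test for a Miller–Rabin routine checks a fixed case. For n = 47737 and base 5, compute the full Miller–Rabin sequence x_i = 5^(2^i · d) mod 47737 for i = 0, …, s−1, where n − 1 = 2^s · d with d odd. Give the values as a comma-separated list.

n − 1 = 47736 = 2^3 · 5967, so s = 3 and d = 5967.
x_0 = 5^5967 mod 47737 = 17020.
x_1 = 17020^2 mod 47737 = 12284.
x_2 = 12284^2 mod 47737 = 47736.

17020, 12284, 47736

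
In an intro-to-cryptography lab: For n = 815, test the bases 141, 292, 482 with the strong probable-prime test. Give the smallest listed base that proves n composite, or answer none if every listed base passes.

141

n − 1 = 814 = 2^1 · 407, so s = 1 and d = 407.
Base 141: x_0 = 141^407 mod 815 = 331. x_0 ∉ {1, 814} and s = 1, so 141 is a Miller–Rabin witness and 815 is composite.
Base 292: x_0 = 292^407 mod 815 = 148. x_0 ∉ {1, 814} and s = 1, so 292 is a Miller–Rabin witness and 815 is composite.
Base 482: x_0 = 482^407 mod 815 = 538. x_0 ∉ {1, 814} and s = 1, so 482 is a Miller–Rabin witness and 815 is composite.
The smallest witness among the given bases is 141.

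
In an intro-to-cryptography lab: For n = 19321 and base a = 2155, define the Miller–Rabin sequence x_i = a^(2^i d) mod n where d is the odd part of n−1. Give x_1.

12372

n − 1 = 19320 = 2^3 · 2415, so s = 3 and d = 2415.
x_0 = 2155^2415 mod 19321 = 3474.
x_1 = 3474^2 mod 19321 = 12372.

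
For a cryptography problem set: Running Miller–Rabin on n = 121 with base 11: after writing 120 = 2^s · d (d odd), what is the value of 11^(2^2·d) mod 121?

0

n − 1 = 120 = 2^3 · 15, so s = 3 and d = 15.
x_0 = 11^15 mod 121 = 0.
x_1 = 0^2 mod 121 = 0.
x_2 = 0^2 mod 121 = 0.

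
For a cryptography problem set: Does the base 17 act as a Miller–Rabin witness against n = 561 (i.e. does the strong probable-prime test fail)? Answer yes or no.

n − 1 = 560 = 2^4 · 35, so s = 4 and d = 35.
Repeated squaring mod 561: 17^1 ≡ 17, 17^2 ≡ 289, 17^4 ≡ 493, 17^8 ≡ 136, 17^16 ≡ 544, 17^32 ≡ 289.
35 = 32 + 2 + 1, so 17^35 ≡ 289·289·17 ≡ 527 (mod 561).
x_0 = 17^35 mod 561 = 527.
x_0 is neither 1 nor 560, so continue squaring.
x_1 = 527^2 mod 561 = 34.
x_2 = 34^2 mod 561 = 34.
x_3 = 34^2 mod 561 = 34.
Reached i = s−1 = 3 without hitting −1: 17 is a Miller–Rabin witness and 561 is composite.

yes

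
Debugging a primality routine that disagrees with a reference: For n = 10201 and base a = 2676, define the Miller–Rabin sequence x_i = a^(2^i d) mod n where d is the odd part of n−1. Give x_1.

3534

n − 1 = 10200 = 2^3 · 1275, so s = 3 and d = 1275.
x_0 = 2676^1275 mod 10201 = 6959.
x_1 = 6959^2 mod 10201 = 3534.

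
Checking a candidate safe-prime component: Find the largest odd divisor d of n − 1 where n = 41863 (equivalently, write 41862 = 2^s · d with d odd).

Halving: 41862 → 20931; 20931 is odd.
So 41862 = 2^1 · 20931.

20931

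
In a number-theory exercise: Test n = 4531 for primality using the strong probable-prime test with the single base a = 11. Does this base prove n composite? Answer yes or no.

n − 1 = 4530 = 2^1 · 2265, so s = 1 and d = 2265.
x_0 = 11^2265 mod 4531 = 2574.
x_0 ∉ {1, 4530} and s = 1, so 11 is a Miller–Rabin witness and 4531 is composite.

yes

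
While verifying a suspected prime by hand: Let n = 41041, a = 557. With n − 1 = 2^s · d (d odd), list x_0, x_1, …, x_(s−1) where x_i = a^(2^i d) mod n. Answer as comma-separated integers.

n − 1 = 41040 = 2^4 · 2565, so s = 4 and d = 2565.
x_0 = 557^2565 mod 41041 = 13749.
x_1 = 13749^2 mod 41041 = 155.
x_2 = 155^2 mod 41041 = 24025.
x_3 = 24025^2 mod 41041 = 1.

13749, 155, 24025, 1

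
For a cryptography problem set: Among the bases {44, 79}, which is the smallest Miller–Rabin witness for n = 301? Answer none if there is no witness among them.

none

n − 1 = 300 = 2^2 · 75, so s = 2 and d = 75.
Base 44: x_0 = 44^75 mod 301 = 1. x_0 = 1, so 44 is not a witness.
Base 79: x_0 = 79^75 mod 301 = 1. x_0 = 1, so 79 is not a witness.
No listed base is a witness for 301.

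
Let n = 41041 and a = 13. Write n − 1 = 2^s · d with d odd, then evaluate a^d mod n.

n − 1 = 41040 = 2^4 · 2565, so s = 4 and d = 2565.
Repeated squaring mod 41041: 13^1 ≡ 13, 13^2 ≡ 169, 13^4 ≡ 28561, 13^8 ≡ 40846, 13^16 ≡ 38025, 13^32 ≡ 26195, 13^64 ≡ 13546, 13^128 ≡ 40846, 13^256 ≡ 38025, 13^512 ≡ 26195, 13^1024 ≡ 13546, 13^2048 ≡ 40846.
2565 = 2048 + 512 + 4 + 1, so 13^2565 ≡ 40846·26195·28561·13 ≡ 1924 (mod 41041).

1924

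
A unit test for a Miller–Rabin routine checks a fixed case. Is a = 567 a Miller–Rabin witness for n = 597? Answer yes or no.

yes

n − 1 = 596 = 2^2 · 149, so s = 2 and d = 149.
x_0 = 567^149 mod 597 = 411.
x_0 is neither 1 nor 596, so continue squaring.
x_1 = 411^2 mod 597 = 567.
Reached i = s−1 = 1 without hitting −1: 567 is a Miller–Rabin witness and 597 is composite.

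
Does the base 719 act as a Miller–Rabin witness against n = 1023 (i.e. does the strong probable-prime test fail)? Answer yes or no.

n − 1 = 1022 = 2^1 · 511, so s = 1 and d = 511.
Repeated squaring mod 1023: 719^1 ≡ 719, 719^2 ≡ 346, 719^4 ≡ 25, 719^8 ≡ 625, 719^16 ≡ 862, 719^32 ≡ 346, 719^64 ≡ 25, 719^128 ≡ 625, 719^256 ≡ 862.
511 = 256 + 128 + 64 + 32 + 16 + 8 + 4 + 2 + 1, so 719^511 ≡ 862·625·25·346·862·625·25·346·719 ≡ 719 (mod 1023).
x_0 = 719^511 mod 1023 = 719.
x_0 ∉ {1, 1022} and s = 1, so 719 is a Miller–Rabin witness and 1023 is composite.

yes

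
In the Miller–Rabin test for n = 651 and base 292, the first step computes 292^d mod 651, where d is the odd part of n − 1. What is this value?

n − 1 = 650 = 2^1 · 325, so s = 1 and d = 325.
292^325 mod 651 = 460.

460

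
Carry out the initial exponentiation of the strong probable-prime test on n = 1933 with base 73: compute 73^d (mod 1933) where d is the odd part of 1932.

n − 1 = 1932 = 2^2 · 483, so s = 2 and d = 483.
73^483 mod 1933 = 1.

1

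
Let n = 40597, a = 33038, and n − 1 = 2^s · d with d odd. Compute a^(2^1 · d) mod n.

1

n − 1 = 40596 = 2^2 · 10149, so s = 2 and d = 10149.
Repeated squaring mod 40597: 33038^1 ≡ 33038, 33038^2 ≡ 18502, 33038^4 ≡ 10100, 33038^8 ≡ 30336, 33038^16 ≡ 20100, 33038^32 ≡ 29253, 33038^64 ≡ 34443, 33038^128 ≡ 35312, 33038^256 ≡ 489, 33038^512 ≡ 36136, 33038^1024 ≡ 7991, 33038^2048 ≡ 37597, 33038^4096 ≡ 28063, 33038^8192 ≡ 31363.
10149 = 8192 + 1024 + 512 + 256 + 128 + 32 + 4 + 1, so 33038^10149 ≡ 31363·7991·36136·489·35312·29253·10100·33038 ≡ 1 (mod 40597).
x_0 = 1.
x_1 = 1^2 mod 40597 = 1.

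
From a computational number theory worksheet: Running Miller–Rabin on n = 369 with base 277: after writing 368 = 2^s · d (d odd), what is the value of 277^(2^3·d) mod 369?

n − 1 = 368 = 2^4 · 23, so s = 4 and d = 23.
x_0 = 277^23 mod 369 = 148.
x_1 = 148^2 mod 369 = 133.
x_2 = 133^2 mod 369 = 346.
x_3 = 346^2 mod 369 = 160.

160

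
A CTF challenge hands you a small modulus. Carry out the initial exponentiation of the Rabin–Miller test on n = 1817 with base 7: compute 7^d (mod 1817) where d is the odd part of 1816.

n − 1 = 1816 = 2^3 · 227, so s = 3 and d = 227.
Repeated squaring mod 1817: 7^1 ≡ 7, 7^2 ≡ 49, 7^4 ≡ 584, 7^8 ≡ 1277, 7^16 ≡ 880, 7^32 ≡ 358, 7^64 ≡ 974, 7^128 ≡ 202.
227 = 128 + 64 + 32 + 2 + 1, so 7^227 ≡ 202·974·358·49·7 ≡ 511 (mod 1817).

511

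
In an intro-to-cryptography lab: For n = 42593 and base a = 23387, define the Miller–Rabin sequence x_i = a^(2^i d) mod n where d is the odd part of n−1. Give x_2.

n − 1 = 42592 = 2^5 · 1331, so s = 5 and d = 1331.
By repeated squaring, 23387^1331 ≡ 39240 (mod 42593).
x_0 = 39240.
x_1 = 39240^2 mod 42593 = 40650.
x_2 = 40650^2 mod 42593 = 27065.

27065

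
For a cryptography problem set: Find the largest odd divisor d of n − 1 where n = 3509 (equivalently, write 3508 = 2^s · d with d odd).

877

Halving: 3508 → 1754 → 877; 877 is odd.
So 3508 = 2^2 · 877.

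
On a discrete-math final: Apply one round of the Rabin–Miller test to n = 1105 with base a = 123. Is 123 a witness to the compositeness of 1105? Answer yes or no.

n − 1 = 1104 = 2^4 · 69, so s = 4 and d = 69.
x_0 = 123^69 mod 1105 = 1058.
x_0 is neither 1 nor 1104, so continue squaring.
x_1 = 1058^2 mod 1105 = 1104.
x_1 ≡ −1, so 123 is not a witness.

no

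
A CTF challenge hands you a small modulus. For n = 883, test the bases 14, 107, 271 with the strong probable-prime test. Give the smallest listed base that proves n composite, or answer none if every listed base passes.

n − 1 = 882 = 2^1 · 441, so s = 1 and d = 441.
Base 14: x_0 = 14^441 mod 883 = 1. x_0 = 1, so 14 is not a witness.
Base 107: x_0 = 107^441 mod 883 = 882. x_0 = 882 ≡ −1, so 107 is not a witness.
Base 271: x_0 = 271^441 mod 883 = 882. x_0 = 882 ≡ −1, so 271 is not a witness.
No listed base is a witness for 883.

none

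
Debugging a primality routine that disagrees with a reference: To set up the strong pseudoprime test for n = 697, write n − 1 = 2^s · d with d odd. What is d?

87

Halving: 696 → 348 → 174 → 87; 87 is odd.
So 696 = 2^3 · 87.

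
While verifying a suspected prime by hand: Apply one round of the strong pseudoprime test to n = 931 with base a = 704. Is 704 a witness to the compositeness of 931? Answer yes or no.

n − 1 = 930 = 2^1 · 465, so s = 1 and d = 465.
x_0 = 704^465 mod 931 = 1.
x_0 = 1, so 704 is not a witness.

no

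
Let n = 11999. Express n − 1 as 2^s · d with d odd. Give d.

Halving: 11998 → 5999; 5999 is odd.
So 11998 = 2^1 · 5999.

5999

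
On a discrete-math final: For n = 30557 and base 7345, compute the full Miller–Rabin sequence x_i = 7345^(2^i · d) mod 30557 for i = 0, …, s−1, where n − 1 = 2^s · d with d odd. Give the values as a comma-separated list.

n − 1 = 30556 = 2^2 · 7639, so s = 2 and d = 7639.
x_0 = 7345^7639 mod 30557 = 12971.
x_1 = 12971^2 mod 30557 = 30556.

12971, 30556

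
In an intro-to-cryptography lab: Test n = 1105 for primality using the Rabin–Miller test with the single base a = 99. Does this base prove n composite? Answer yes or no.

yes

n − 1 = 1104 = 2^4 · 69, so s = 4 and d = 69.
x_0 = 99^69 mod 1105 = 879.
x_0 is neither 1 nor 1104, so continue squaring.
x_1 = 879^2 mod 1105 = 246.
x_2 = 246^2 mod 1105 = 846.
x_3 = 846^2 mod 1105 = 781.
Reached i = s−1 = 3 without hitting −1: 99 is a Miller–Rabin witness and 1105 is composite.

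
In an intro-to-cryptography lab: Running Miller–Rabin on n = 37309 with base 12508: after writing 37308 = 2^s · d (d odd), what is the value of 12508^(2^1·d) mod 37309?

n − 1 = 37308 = 2^2 · 9327, so s = 2 and d = 9327.
x_0 = 12508^9327 mod 37309 = 3982.
x_1 = 3982^2 mod 37309 = 37308.

37308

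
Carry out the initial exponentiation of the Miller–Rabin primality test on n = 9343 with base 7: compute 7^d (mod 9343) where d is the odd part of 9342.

1

n − 1 = 9342 = 2^1 · 4671, so s = 1 and d = 4671.
Repeated squaring mod 9343: 7^1 ≡ 7, 7^2 ≡ 49, 7^4 ≡ 2401, 7^8 ≡ 170, 7^16 ≡ 871, 7^32 ≡ 1858, 7^64 ≡ 4597, 7^128 ≡ 7886, 7^256 ≡ 1988, 7^512 ≡ 55, 7^1024 ≡ 3025, 7^2048 ≡ 3828, 7^4096 ≡ 3760.
4671 = 4096 + 512 + 32 + 16 + 8 + 4 + 2 + 1, so 7^4671 ≡ 3760·55·1858·871·170·2401·49·7 ≡ 1 (mod 9343).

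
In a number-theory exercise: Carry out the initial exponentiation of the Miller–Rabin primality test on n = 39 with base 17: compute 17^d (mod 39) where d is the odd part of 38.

17

n − 1 = 38 = 2^1 · 19, so s = 1 and d = 19.
Repeated squaring mod 39: 17^1 ≡ 17, 17^2 ≡ 16, 17^4 ≡ 22, 17^8 ≡ 16, 17^16 ≡ 22.
19 = 16 + 2 + 1, so 17^19 ≡ 22·16·17 ≡ 17 (mod 39).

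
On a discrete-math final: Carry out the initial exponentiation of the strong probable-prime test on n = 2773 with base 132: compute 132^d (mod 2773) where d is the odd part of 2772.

2185

n − 1 = 2772 = 2^2 · 693, so s = 2 and d = 693.
132^693 mod 2773 = 2185.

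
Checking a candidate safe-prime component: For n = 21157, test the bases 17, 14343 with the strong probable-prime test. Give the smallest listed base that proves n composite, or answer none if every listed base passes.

none

n − 1 = 21156 = 2^2 · 5289, so s = 2 and d = 5289.
Base 17: x_0 = 17^5289 mod 21157 = 1. x_0 = 1, so 17 is not a witness.
Base 14343: x_0 = 14343^5289 mod 21157 = 21156. x_0 = 21156 ≡ −1, so 14343 is not a witness.
No listed base is a witness for 21157.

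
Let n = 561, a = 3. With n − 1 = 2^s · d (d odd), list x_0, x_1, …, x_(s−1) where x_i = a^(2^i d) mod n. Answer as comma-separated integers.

78, 474, 276, 441

n − 1 = 560 = 2^4 · 35, so s = 4 and d = 35.
x_0 = 3^35 mod 561 = 78.
x_1 = 78^2 mod 561 = 474.
x_2 = 474^2 mod 561 = 276.
x_3 = 276^2 mod 561 = 441.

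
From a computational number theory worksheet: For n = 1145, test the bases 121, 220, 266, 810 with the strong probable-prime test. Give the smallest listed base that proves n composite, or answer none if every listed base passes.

121

n − 1 = 1144 = 2^3 · 143, so s = 3 and d = 143.
Base 121: x_0 = 121^143 mod 1145 = 676. x_0 is neither 1 nor 1144, so continue squaring. x_1 = 676^2 mod 1145 = 121. x_2 = 121^2 mod 1145 = 901. Reached i = s−1 = 2 without hitting −1: 121 is a Miller–Rabin witness and 1145 is composite.
Base 220: x_0 = 220^143 mod 1145 = 455. x_0 is neither 1 nor 1144, so continue squaring. x_1 = 455^2 mod 1145 = 925. x_2 = 925^2 mod 1145 = 310. Reached i = s−1 = 2 without hitting −1: 220 is a Miller–Rabin witness and 1145 is composite.
Base 266: x_0 = 266^143 mod 1145 = 91. x_0 is neither 1 nor 1144, so continue squaring. x_1 = 91^2 mod 1145 = 266. x_2 = 266^2 mod 1145 = 911. Reached i = s−1 = 2 without hitting −1: 266 is a Miller–Rabin witness and 1145 is composite.
Base 810: x_0 = 810^143 mod 1145 = 490. x_0 is neither 1 nor 1144, so continue squaring. x_1 = 490^2 mod 1145 = 795. x_2 = 795^2 mod 1145 = 1130. Reached i = s−1 = 2 without hitting −1: 810 is a Miller–Rabin witness and 1145 is composite.
The smallest witness among the given bases is 121.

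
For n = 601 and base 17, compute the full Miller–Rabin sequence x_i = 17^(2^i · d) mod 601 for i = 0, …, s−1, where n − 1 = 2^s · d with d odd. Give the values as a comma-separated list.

n − 1 = 600 = 2^3 · 75, so s = 3 and d = 75.
x_0 = 17^75 mod 601 = 542.
x_1 = 542^2 mod 601 = 476.
x_2 = 476^2 mod 601 = 600.

542, 476, 600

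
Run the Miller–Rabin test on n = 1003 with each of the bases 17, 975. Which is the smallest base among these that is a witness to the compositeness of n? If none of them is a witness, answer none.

17

n − 1 = 1002 = 2^1 · 501, so s = 1 and d = 501.
Base 17: x_0 = 17^501 mod 1003 = 765. x_0 ∉ {1, 1002} and s = 1, so 17 is a Miller–Rabin witness and 1003 is composite.
Base 975: x_0 = 975^501 mod 1003 = 908. x_0 ∉ {1, 1002} and s = 1, so 975 is a Miller–Rabin witness and 1003 is composite.
The smallest witness among the given bases is 17.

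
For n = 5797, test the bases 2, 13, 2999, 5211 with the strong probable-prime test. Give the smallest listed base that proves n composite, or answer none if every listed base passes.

2

n − 1 = 5796 = 2^2 · 1449, so s = 2 and d = 1449.
Base 2: x_0 = 2^1449 mod 5797 = 512. x_0 is neither 1 nor 5796, so continue squaring. x_1 = 512^2 mod 5797 = 1279. Reached i = s−1 = 1 without hitting −1: 2 is a Miller–Rabin witness and 5797 is composite.
Base 13: x_0 = 13^1449 mod 5797 = 897. x_0 is neither 1 nor 5796, so continue squaring. x_1 = 897^2 mod 5797 = 4623. Reached i = s−1 = 1 without hitting −1: 13 is a Miller–Rabin witness and 5797 is composite.
Base 2999: x_0 = 2999^1449 mod 5797 = 4243. x_0 is neither 1 nor 5796, so continue squaring. x_1 = 4243^2 mod 5797 = 3364. Reached i = s−1 = 1 without hitting −1: 2999 is a Miller–Rabin witness and 5797 is composite.
Base 5211: x_0 = 5211^1449 mod 5797 = 4803. x_0 is neither 1 nor 5796, so continue squaring. x_1 = 4803^2 mod 5797 = 2546. Reached i = s−1 = 1 without hitting −1: 5211 is a Miller–Rabin witness and 5797 is composite.
The smallest witness among the given bases is 2.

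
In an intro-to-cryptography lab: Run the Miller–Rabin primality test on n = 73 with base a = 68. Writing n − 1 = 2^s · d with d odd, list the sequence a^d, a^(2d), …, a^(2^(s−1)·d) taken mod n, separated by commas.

n − 1 = 72 = 2^3 · 9, so s = 3 and d = 9.
x_0 = 68^9 mod 73 = 63.
x_1 = 63^2 mod 73 = 27.
x_2 = 27^2 mod 73 = 72.

63, 27, 72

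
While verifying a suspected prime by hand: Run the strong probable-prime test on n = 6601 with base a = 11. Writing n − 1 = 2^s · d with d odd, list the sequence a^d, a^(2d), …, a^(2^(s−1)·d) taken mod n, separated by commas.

n − 1 = 6600 = 2^3 · 825, so s = 3 and d = 825.
x_0 = 11^825 mod 6601 = 3564.
x_1 = 3564^2 mod 6601 = 1772.
x_2 = 1772^2 mod 6601 = 4509.

3564, 1772, 4509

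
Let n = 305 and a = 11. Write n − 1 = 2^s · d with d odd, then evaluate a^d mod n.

n − 1 = 304 = 2^4 · 19, so s = 4 and d = 19.
11^19 mod 305 = 111.

111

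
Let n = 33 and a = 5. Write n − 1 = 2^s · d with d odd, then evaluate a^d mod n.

5

n − 1 = 32 = 2^5 · 1, so s = 5 and d = 1.
5^1 mod 33 = 5.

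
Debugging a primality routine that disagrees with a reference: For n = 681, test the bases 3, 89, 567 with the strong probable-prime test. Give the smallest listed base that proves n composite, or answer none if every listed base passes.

3

n − 1 = 680 = 2^3 · 85, so s = 3 and d = 85.
Base 3: x_0 = 3^85 mod 681 = 75. x_0 is neither 1 nor 680, so continue squaring. x_1 = 75^2 mod 681 = 177. x_2 = 177^2 mod 681 = 3. Reached i = s−1 = 2 without hitting −1: 3 is a Miller–Rabin witness and 681 is composite.
Base 89: x_0 = 89^85 mod 681 = 47. x_0 is neither 1 nor 680, so continue squaring. x_1 = 47^2 mod 681 = 166. x_2 = 166^2 mod 681 = 316. Reached i = s−1 = 2 without hitting −1: 89 is a Miller–Rabin witness and 681 is composite.
Base 567: x_0 = 567^85 mod 681 = 465. x_0 is neither 1 nor 680, so continue squaring. x_1 = 465^2 mod 681 = 348. x_2 = 348^2 mod 681 = 567. Reached i = s−1 = 2 without hitting −1: 567 is a Miller–Rabin witness and 681 is composite.
The smallest witness among the given bases is 3.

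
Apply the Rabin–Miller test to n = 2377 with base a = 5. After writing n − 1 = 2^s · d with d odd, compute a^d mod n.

n − 1 = 2376 = 2^3 · 297, so s = 3 and d = 297.
5^297 mod 2377 = 1797.

1797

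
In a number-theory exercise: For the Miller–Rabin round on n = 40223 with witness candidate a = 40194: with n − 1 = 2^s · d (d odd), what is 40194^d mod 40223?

8642

n − 1 = 40222 = 2^1 · 20111, so s = 1 and d = 20111.
40194^20111 mod 40223 = 8642.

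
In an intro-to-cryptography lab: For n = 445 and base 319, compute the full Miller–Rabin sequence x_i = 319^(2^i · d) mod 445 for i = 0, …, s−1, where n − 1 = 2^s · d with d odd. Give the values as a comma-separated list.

n − 1 = 444 = 2^2 · 111, so s = 2 and d = 111.
x_0 = 319^111 mod 445 = 279.
x_1 = 279^2 mod 445 = 411.

279, 411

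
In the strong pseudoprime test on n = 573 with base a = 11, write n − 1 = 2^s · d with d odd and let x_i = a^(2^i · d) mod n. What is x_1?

562

n − 1 = 572 = 2^2 · 143, so s = 2 and d = 143.
x_0 = 11^143 mod 573 = 275.
x_1 = 275^2 mod 573 = 562.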